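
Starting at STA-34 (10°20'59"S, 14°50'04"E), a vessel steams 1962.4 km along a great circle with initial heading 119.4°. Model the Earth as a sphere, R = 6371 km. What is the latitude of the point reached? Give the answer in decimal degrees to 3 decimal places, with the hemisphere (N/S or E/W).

STA-34: φ = -10.34972°, λ = +14.83444°
δ = d/R = 1962.4/6371 = 0.308021 rad
φ₂ = arcsin(sin φ₁ cos δ + cos φ₁ sin δ cos θ)
   = arcsin(-0.17966·0.95294 + 0.98373·0.30317·-0.49090) = -18.51832°
λ₂ = λ₁ + atan2(sin θ sin δ cos φ₁, cos δ − sin φ₁ sin φ₂) = 31.00821°

18.518°S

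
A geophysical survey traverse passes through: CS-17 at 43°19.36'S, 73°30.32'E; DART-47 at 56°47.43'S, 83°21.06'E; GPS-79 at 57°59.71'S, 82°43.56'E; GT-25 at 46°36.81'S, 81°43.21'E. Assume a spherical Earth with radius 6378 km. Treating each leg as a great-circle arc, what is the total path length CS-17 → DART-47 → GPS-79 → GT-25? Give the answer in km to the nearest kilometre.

3060 km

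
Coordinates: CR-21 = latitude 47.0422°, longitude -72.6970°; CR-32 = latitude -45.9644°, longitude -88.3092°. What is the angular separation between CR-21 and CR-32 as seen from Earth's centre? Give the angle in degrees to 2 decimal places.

94.01°

Δφ = -93.0066°,  Δλ = -15.6122°
a = sin²(Δφ/2) + cos φ₁ cos φ₂ sin²(Δλ/2) = 0.534964
c = 2·arcsin(√a) = 1.640781 rad = 94.0098°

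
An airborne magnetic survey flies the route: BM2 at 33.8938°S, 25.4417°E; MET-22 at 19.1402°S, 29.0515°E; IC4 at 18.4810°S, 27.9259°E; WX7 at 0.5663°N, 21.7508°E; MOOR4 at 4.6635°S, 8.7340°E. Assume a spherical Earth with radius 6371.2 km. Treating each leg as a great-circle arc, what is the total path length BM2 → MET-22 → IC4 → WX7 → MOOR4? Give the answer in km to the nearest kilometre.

5600 km

BM2→MET-22: c = 0.263539 rad, d = 1679.06 km
MET-22→IC4: c = 0.021867 rad, d = 139.32 km
IC4→WX7: c = 0.348907 rad, d = 2222.96 km
WX7→MOOR4: c = 0.244628 rad, d = 1558.57 km
Total = 1679.06 + 139.32 + 2222.96 + 1558.57 = 5599.91 km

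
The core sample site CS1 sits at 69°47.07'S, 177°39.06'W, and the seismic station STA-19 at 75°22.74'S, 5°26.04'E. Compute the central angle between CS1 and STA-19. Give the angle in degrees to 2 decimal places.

CS1: φ = -69.78450°, λ = -177.65100°
STA-19: φ = -75.37900°, λ = +5.43400°
Δφ = -5.5945°,  Δλ = -176.9150°
a = sin²(Δφ/2) + cos φ₁ cos φ₂ sin²(Δλ/2) = 0.089544
c = 2·arcsin(√a) = 0.607790 rad = 34.8238°

34.82°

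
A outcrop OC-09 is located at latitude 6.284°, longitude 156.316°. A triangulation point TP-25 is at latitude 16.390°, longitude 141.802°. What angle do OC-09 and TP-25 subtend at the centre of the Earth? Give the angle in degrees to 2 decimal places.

Δφ = 10.1060°,  Δλ = -14.5140°
a = sin²(Δφ/2) + cos φ₁ cos φ₂ sin²(Δλ/2) = 0.022974
c = 2·arcsin(√a) = 0.304316 rad = 17.4360°

17.44°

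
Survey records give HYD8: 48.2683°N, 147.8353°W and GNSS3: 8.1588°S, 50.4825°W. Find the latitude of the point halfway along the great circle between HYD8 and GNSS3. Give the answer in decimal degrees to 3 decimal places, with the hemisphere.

Bx = cos φ₂ cos Δλ = -0.126683,  By = cos φ₂ sin Δλ = 0.981739
φₘ = atan2(sin φ₁ + sin φ₂, √((cos φ₁ + Bx)² + By²)) = 28.35239°
λₘ = λ₁ + atan2(By, cos φ₁ + Bx) = -86.60144°

28.352°N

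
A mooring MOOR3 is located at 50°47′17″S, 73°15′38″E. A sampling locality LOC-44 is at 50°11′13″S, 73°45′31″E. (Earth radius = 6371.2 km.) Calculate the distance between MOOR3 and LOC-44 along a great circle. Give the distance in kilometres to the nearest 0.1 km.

MOOR3: φ = -50.78806°, λ = +73.26056°
LOC-44: φ = -50.18694°, λ = +73.75861°
Δφ = 0.6011°,  Δλ = 0.4981°
a = sin²(Δφ/2) + cos φ₁ cos φ₂ sin²(Δλ/2) = 0.000035
c = 2·arcsin(√a) = 0.011860 rad = 0.6795°
d = R·c = 6371.2 × 0.011860 = 75.6 km

75.6 km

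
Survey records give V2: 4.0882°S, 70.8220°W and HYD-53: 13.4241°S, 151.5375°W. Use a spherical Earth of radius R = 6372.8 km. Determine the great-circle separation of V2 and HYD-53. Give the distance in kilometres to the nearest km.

Δφ = -9.3359°,  Δλ = -80.7155°
a = sin²(Δφ/2) + cos φ₁ cos φ₂ sin²(Δλ/2) = 0.413460
c = 2·arcsin(√a) = 1.396840 rad = 80.0330°
d = R·c = 6372.8 × 1.396840 = 8901.8 km

8902 km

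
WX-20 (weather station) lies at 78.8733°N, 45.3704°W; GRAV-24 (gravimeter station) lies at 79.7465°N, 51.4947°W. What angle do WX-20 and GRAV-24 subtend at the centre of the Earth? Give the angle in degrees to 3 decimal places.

1.432°

Δφ = 0.8732°,  Δλ = -6.1243°
a = sin²(Δφ/2) + cos φ₁ cos φ₂ sin²(Δλ/2) = 0.000156
c = 2·arcsin(√a) = 0.024988 rad = 1.4317°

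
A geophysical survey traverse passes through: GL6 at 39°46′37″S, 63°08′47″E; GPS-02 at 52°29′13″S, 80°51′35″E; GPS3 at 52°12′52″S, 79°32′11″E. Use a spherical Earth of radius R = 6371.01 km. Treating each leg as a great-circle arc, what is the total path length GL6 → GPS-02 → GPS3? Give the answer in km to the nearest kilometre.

GL6: φ = -39.77694°, λ = +63.14639°
GPS-02: φ = -52.48694°, λ = +80.85972°
GPS3: φ = -52.21444°, λ = +79.53639°
GL6→GPS-02: c = 0.306787 rad, d = 1954.54 km
GPS-02→GPS3: c = 0.014888 rad, d = 94.85 km
Total = 1954.54 + 94.85 = 2049.39 km

2049 km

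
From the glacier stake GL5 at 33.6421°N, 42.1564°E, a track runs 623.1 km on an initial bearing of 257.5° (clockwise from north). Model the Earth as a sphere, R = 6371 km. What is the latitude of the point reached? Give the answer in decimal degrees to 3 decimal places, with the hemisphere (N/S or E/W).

δ = d/R = 623.1/6371 = 0.097803 rad
φ₂ = arcsin(sin φ₁ cos δ + cos φ₁ sin δ cos θ)
   = arcsin(0.55400·0.99522 + 0.83251·0.09765·-0.21644) = 32.25993°
λ₂ = λ₁ + atan2(sin θ sin δ cos φ₁, cos δ − sin φ₁ sin φ₂) = 35.68344°

32.260°N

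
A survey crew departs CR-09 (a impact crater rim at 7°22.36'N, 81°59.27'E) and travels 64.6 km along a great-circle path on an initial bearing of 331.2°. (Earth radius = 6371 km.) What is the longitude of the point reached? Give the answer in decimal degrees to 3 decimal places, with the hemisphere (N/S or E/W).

CR-09: φ = +7.37267°, λ = +81.98783°
δ = d/R = 64.6/6371 = 0.010140 rad
φ₂ = arcsin(sin φ₁ cos δ + cos φ₁ sin δ cos θ)
   = arcsin(0.12832·0.99995 + 0.99173·0.01014·0.87631) = 7.88168°
λ₂ = λ₁ + atan2(sin θ sin δ cos φ₁, cos δ − sin φ₁ sin φ₂) = 81.70529°

81.705°E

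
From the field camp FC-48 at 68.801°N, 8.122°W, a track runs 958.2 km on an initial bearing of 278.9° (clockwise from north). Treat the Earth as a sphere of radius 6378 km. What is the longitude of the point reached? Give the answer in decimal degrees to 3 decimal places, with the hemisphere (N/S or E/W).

δ = d/R = 958.2/6378 = 0.150235 rad
φ₂ = arcsin(sin φ₁ cos δ + cos φ₁ sin δ cos θ)
   = arcsin(0.93233·0.98874 + 0.36161·0.14967·0.15471) = 68.46625°
λ₂ = λ₁ + atan2(sin θ sin δ cos φ₁, cos δ − sin φ₁ sin φ₂) = -31.87895°

31.879°W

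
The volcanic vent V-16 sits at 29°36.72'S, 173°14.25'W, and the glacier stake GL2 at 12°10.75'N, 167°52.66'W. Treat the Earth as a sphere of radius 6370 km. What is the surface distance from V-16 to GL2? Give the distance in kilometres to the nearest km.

V-16: φ = -29.61200°, λ = -173.23750°
GL2: φ = +12.17917°, λ = -167.87767°
Δφ = 41.7912°,  Δλ = 5.3598°
a = sin²(Δφ/2) + cos φ₁ cos φ₂ sin²(Δλ/2) = 0.129068
c = 2·arcsin(√a) = 0.734952 rad = 42.1096°
d = R·c = 6370 × 0.734952 = 4681.6 km

4682 km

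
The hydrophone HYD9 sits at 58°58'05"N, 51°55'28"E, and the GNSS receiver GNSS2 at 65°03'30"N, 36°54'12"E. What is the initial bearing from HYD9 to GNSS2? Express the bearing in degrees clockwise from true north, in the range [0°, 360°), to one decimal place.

317.3°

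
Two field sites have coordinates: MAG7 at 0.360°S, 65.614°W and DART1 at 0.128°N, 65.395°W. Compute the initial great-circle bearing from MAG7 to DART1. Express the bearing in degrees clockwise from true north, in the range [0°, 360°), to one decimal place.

Δλ = 0.2190°
y = sin Δλ · cos φ₂ = 0.003822
x = cos φ₁ sin φ₂ − sin φ₁ cos φ₂ cos Δλ = 0.008517
θ = atan2(y, x) = 24.1694° → 24.1694° (mod 360°)

24.2°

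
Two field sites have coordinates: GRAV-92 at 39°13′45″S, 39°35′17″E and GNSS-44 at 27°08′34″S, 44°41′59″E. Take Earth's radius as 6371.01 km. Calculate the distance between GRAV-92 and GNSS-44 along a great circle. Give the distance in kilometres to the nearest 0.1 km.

1425.0 km

GRAV-92: φ = -39.22917°, λ = +39.58806°
GNSS-44: φ = -27.14278°, λ = +44.69972°
Δφ = 12.0864°,  Δλ = 5.1117°
a = sin²(Δφ/2) + cos φ₁ cos φ₂ sin²(Δλ/2) = 0.012454
c = 2·arcsin(√a) = 0.223663 rad = 12.8149°
d = R·c = 6371.01 × 0.223663 = 1425.0 km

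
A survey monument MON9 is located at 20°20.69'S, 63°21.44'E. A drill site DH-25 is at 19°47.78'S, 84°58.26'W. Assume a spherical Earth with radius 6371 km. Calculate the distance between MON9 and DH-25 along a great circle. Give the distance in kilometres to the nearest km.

14375 km

MON9: φ = -20.34483°, λ = +63.35733°
DH-25: φ = -19.79633°, λ = -84.97100°
Δφ = 0.5485°,  Δλ = -148.3283°
a = sin²(Δφ/2) + cos φ₁ cos φ₂ sin²(Δλ/2) = 0.816536
c = 2·arcsin(√a) = 2.256312 rad = 129.2771°
d = R·c = 6371 × 2.256312 = 14375.0 km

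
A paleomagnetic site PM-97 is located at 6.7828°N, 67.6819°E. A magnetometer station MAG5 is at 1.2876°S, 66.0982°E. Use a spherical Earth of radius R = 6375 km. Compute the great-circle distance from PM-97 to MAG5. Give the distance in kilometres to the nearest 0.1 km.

915.0 km

Δφ = -8.0704°,  Δλ = -1.5837°
a = sin²(Δφ/2) + cos φ₁ cos φ₂ sin²(Δλ/2) = 0.005141
c = 2·arcsin(√a) = 0.143531 rad = 8.2237°
d = R·c = 6375 × 0.143531 = 915.0 km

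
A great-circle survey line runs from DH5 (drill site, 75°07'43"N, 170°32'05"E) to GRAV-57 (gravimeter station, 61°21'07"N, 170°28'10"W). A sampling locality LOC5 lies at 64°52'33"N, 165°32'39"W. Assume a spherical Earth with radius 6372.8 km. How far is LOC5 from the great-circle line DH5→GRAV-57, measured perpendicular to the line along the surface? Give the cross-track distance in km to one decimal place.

DH5: φ = +75.12861°, λ = +170.53472°
GRAV-57: φ = +61.35194°, λ = -170.46944°
LOC5: φ = +64.87583°, λ = -165.54417°
δ₁₃ = central angle DH5→LOC5 = 0.225546 rad  (haversine)
θ₁₃ = bearing DH5→LOC5 = 129.663°,  θ₁₂ = bearing DH5→GRAV-57 = 143.759°
dₓₜ = R·arcsin(sin δ₁₃ · sin(θ₁₃ − θ₁₂)) = 6372.8·arcsin(0.22364·sin(-14.096°)) = -347.277 km
|dₓₜ| = 347.277 km

347.3 km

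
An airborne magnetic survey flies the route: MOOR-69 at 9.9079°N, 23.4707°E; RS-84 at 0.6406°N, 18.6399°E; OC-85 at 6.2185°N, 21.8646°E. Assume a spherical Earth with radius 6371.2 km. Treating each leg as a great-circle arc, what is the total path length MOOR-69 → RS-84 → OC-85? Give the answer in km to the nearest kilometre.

1877 km

MOOR-69→RS-84: c = 0.182193 rad, d = 1160.79 km
RS-84→OC-85: c = 0.112389 rad, d = 716.05 km
Total = 1160.79 + 716.05 = 1876.84 km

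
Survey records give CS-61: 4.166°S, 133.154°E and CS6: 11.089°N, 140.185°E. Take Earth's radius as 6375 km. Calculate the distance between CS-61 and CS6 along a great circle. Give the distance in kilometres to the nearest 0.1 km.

Δφ = 15.2550°,  Δλ = 7.0310°
a = sin²(Δφ/2) + cos φ₁ cos φ₂ sin²(Δλ/2) = 0.021298
c = 2·arcsin(√a) = 0.292922 rad = 16.7832°
d = R·c = 6375 × 0.292922 = 1867.4 km

1867.4 km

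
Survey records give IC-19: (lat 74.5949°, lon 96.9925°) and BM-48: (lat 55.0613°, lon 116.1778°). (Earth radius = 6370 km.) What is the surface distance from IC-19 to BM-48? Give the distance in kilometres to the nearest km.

Δφ = -19.5336°,  Δλ = 19.1853°
a = sin²(Δφ/2) + cos φ₁ cos φ₂ sin²(Δλ/2) = 0.033002
c = 2·arcsin(√a) = 0.365357 rad = 20.9334°
d = R·c = 6370 × 0.365357 = 2327.3 km

2327 km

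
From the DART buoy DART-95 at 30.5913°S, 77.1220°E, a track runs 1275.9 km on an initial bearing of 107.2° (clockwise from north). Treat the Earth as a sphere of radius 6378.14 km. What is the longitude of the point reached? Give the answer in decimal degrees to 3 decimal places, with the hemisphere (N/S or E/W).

90.253°E

δ = d/R = 1275.9/6378.14 = 0.200043 rad
φ₂ = arcsin(sin φ₁ cos δ + cos φ₁ sin δ cos θ)
   = arcsin(-0.50891·0.98006 + 0.86082·0.19871·-0.29571) = -33.32204°
λ₂ = λ₁ + atan2(sin θ sin δ cos φ₁, cos δ − sin φ₁ sin φ₂) = 90.25266°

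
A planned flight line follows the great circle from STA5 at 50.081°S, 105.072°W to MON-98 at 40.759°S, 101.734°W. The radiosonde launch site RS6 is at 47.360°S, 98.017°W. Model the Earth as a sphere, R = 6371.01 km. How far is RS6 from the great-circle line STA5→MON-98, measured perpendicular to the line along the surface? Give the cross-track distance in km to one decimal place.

438.3 km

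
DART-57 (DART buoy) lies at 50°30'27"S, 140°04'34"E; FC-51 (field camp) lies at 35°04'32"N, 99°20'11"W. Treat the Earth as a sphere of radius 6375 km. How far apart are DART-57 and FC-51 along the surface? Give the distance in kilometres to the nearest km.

15032 km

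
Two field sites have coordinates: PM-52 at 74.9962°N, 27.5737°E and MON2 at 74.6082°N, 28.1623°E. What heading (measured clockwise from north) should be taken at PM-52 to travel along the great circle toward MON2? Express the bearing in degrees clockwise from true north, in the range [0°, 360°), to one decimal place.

158.0°

Δλ = 0.5886°
y = sin Δλ · cos φ₂ = 0.002727
x = cos φ₁ sin φ₂ − sin φ₁ cos φ₂ cos Δλ = -0.006758
θ = atan2(y, x) = 158.0287° → 158.0287° (mod 360°)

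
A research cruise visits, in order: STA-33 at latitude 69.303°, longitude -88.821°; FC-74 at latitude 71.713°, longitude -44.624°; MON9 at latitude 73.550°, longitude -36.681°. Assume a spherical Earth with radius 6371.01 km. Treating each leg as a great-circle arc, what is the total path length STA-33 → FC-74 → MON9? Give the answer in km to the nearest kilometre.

1956 km

STA-33→FC-74: c = 0.254752 rad, d = 1623.03 km
FC-74→MON9: c = 0.052282 rad, d = 333.09 km
Total = 1623.03 + 333.09 = 1956.12 km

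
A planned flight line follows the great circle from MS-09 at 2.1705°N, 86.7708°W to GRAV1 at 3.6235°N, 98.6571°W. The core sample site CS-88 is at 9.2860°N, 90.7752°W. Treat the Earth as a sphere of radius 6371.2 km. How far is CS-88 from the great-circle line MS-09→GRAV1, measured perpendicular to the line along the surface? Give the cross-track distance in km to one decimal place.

729.6 km

δ₁₃ = central angle MS-09→CS-88 = 0.142311 rad  (haversine)
θ₁₃ = bearing MS-09→CS-88 = 330.928°,  θ₁₂ = bearing MS-09→GRAV1 = 277.255°
dₓₜ = R·arcsin(sin δ₁₃ · sin(θ₁₃ − θ₁₂)) = 6371.2·arcsin(0.14183·sin(53.673°)) = 729.604 km
|dₓₜ| = 729.604 km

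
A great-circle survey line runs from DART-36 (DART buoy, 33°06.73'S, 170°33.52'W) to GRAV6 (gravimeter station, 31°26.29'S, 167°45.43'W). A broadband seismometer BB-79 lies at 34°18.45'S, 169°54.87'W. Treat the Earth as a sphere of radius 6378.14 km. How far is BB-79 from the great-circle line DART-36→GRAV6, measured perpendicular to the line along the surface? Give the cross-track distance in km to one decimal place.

143.4 km

DART-36: φ = -33.11217°, λ = -170.55867°
GRAV6: φ = -31.43817°, λ = -167.75717°
BB-79: φ = -34.30750°, λ = -169.91450°
δ₁₃ = central angle DART-36→BB-79 = 0.022863 rad  (haversine)
θ₁₃ = bearing DART-36→BB-79 = 156.032°,  θ₁₂ = bearing DART-36→GRAV6 = 55.504°
dₓₜ = R·arcsin(sin δ₁₃ · sin(θ₁₃ − θ₁₂)) = 6378.14·arcsin(0.02286·sin(100.527°)) = 143.367 km
|dₓₜ| = 143.367 km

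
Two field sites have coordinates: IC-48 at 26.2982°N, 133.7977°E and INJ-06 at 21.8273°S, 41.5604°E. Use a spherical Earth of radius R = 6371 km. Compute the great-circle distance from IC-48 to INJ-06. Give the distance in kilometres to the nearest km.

Δφ = -48.1255°,  Δλ = -92.2373°
a = sin²(Δφ/2) + cos φ₁ cos φ₂ sin²(Δλ/2) = 0.598608
c = 2·arcsin(√a) = 1.769314 rad = 101.3742°
d = R·c = 6371 × 1.769314 = 11272.3 km

11272 km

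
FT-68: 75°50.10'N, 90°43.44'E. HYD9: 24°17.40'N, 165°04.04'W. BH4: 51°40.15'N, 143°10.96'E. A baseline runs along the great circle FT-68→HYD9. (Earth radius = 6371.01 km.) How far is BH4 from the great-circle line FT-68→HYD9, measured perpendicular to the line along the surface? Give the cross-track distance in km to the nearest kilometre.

FT-68: φ = +75.83500°, λ = +90.72400°
HYD9: φ = +24.29000°, λ = -165.06733°
BH4: φ = +51.66917°, λ = +143.18267°
δ₁₃ = central angle FT-68→BH4 = 0.548952 rad  (haversine)
θ₁₃ = bearing FT-68→BH4 = 109.532°,  θ₁₂ = bearing FT-68→HYD9 = 70.230°
dₓₜ = R·arcsin(sin δ₁₃ · sin(θ₁₃ − θ₁₂)) = 6371.01·arcsin(0.52179·sin(39.302°)) = 2146.023 km
|dₓₜ| = 2146.023 km

2146 km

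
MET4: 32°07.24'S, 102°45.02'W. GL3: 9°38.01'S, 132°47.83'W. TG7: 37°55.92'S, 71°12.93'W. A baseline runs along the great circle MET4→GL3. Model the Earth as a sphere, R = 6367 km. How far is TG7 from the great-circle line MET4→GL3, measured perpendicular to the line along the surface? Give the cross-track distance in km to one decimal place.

525.7 km

MET4: φ = -32.12067°, λ = -102.75033°
GL3: φ = -9.63350°, λ = -132.79717°
TG7: φ = -37.93200°, λ = -71.21550°
δ₁₃ = central angle MET4→TG7 = 0.459643 rad  (haversine)
θ₁₃ = bearing MET4→TG7 = 111.583°,  θ₁₂ = bearing MET4→GL3 = 302.297°
dₓₜ = R·arcsin(sin δ₁₃ · sin(θ₁₃ − θ₁₂)) = 6367·arcsin(0.44363·sin(-190.714°)) = 525.712 km
|dₓₜ| = 525.712 km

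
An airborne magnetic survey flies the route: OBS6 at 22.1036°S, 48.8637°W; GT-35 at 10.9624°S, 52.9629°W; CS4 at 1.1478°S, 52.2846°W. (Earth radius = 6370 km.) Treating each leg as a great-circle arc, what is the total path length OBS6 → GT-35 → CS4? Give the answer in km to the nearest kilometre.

OBS6→GT-35: c = 0.206146 rad, d = 1313.15 km
GT-35→CS4: c = 0.171700 rad, d = 1093.73 km
Total = 1313.15 + 1093.73 = 2406.88 km

2407 km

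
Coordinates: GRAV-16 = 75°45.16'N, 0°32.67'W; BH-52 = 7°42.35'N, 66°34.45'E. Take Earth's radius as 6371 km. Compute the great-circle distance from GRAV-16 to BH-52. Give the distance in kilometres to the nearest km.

8563 km

GRAV-16: φ = +75.75267°, λ = -0.54450°
BH-52: φ = +7.70583°, λ = +66.57417°
Δφ = -68.0468°,  Δλ = 67.1187°
a = sin²(Δφ/2) + cos φ₁ cos φ₂ sin²(Δλ/2) = 0.387604
c = 2·arcsin(√a) = 1.344067 rad = 77.0094°
d = R·c = 6371 × 1.344067 = 8563.1 km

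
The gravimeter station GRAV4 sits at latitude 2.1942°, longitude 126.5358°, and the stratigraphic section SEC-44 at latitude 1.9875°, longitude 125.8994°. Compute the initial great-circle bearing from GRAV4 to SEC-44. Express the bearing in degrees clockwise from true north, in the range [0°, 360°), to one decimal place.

252.0°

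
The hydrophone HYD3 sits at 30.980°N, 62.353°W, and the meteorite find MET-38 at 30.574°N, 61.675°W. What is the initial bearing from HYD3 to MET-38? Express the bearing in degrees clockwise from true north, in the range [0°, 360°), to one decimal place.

Δλ = 0.6780°
y = sin Δλ · cos φ₂ = 0.010188
x = cos φ₁ sin φ₂ − sin φ₁ cos φ₂ cos Δλ = -0.007055
θ = atan2(y, x) = 124.7018° → 124.7018° (mod 360°)

124.7°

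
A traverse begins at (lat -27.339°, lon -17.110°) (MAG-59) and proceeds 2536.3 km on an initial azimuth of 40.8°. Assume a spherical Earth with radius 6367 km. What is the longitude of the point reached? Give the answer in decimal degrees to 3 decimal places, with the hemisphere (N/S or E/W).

δ = d/R = 2536.3/6367 = 0.398351 rad
φ₂ = arcsin(sin φ₁ cos δ + cos φ₁ sin δ cos θ)
   = arcsin(-0.45925·0.92170 + 0.88830·0.38790·0.75700) = -9.34948°
λ₂ = λ₁ + atan2(sin θ sin δ cos φ₁, cos δ − sin φ₁ sin φ₂) = -2.22537°

2.225°W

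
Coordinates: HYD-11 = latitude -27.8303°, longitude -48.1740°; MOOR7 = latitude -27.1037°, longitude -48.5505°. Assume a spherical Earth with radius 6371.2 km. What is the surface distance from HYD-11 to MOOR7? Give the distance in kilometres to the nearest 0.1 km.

Δφ = 0.7266°,  Δλ = -0.3765°
a = sin²(Δφ/2) + cos φ₁ cos φ₂ sin²(Δλ/2) = 0.000049
c = 2·arcsin(√a) = 0.013958 rad = 0.7997°
d = R·c = 6371.2 × 0.013958 = 88.9 km

88.9 km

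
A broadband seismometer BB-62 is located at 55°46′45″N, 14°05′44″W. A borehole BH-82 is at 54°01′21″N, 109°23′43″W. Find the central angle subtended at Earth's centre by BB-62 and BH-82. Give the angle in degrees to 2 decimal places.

50.31°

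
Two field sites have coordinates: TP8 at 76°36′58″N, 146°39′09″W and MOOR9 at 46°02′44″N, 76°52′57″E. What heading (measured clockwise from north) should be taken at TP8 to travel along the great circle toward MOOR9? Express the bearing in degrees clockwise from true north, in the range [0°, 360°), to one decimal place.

323.9°

TP8: φ = +76.61611°, λ = -146.65250°
MOOR9: φ = +46.04556°, λ = +76.88250°
Δλ = -136.4650°
y = sin Δλ · cos φ₂ = -0.478085
x = cos φ₁ sin φ₂ − sin φ₁ cos φ₂ cos Δλ = 0.656151
θ = atan2(y, x) = -36.0778° → 323.9222° (mod 360°)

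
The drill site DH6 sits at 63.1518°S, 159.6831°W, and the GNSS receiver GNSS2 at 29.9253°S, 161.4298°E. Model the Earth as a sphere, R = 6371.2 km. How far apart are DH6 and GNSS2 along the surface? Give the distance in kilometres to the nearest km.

4607 km

Δφ = 33.2265°,  Δλ = -38.8871°
a = sin²(Δφ/2) + cos φ₁ cos φ₂ sin²(Δλ/2) = 0.125116
c = 2·arcsin(√a) = 0.723086 rad = 41.4298°
d = R·c = 6371.2 × 0.723086 = 4606.9 km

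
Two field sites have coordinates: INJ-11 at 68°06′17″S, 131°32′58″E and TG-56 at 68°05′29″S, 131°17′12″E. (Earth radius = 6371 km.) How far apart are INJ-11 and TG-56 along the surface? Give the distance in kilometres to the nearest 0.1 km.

11.0 km

INJ-11: φ = -68.10472°, λ = +131.54944°
TG-56: φ = -68.09139°, λ = +131.28667°
Δφ = 0.0133°,  Δλ = -0.2628°
a = sin²(Δφ/2) + cos φ₁ cos φ₂ sin²(Δλ/2) = 0.000001
c = 2·arcsin(√a) = 0.001727 rad = 0.0989°
d = R·c = 6371 × 0.001727 = 11.0 km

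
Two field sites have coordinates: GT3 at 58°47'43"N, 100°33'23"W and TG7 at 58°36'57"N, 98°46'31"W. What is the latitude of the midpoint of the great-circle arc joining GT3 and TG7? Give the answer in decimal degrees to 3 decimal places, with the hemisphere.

58.709°N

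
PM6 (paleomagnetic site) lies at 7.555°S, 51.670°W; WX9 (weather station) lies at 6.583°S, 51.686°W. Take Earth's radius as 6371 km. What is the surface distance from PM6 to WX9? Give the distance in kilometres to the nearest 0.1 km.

108.1 km

Δφ = 0.9720°,  Δλ = -0.0160°
a = sin²(Δφ/2) + cos φ₁ cos φ₂ sin²(Δλ/2) = 0.000072
c = 2·arcsin(√a) = 0.016967 rad = 0.9721°
d = R·c = 6371 × 0.016967 = 108.1 km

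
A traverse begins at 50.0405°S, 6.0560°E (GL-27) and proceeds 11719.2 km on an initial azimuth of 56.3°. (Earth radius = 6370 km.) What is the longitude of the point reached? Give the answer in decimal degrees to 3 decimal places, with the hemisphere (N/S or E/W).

79.440°E

δ = d/R = 11719.2/6370 = 1.839749 rad
φ₂ = arcsin(sin φ₁ cos δ + cos φ₁ sin δ cos θ)
   = arcsin(-0.76650·-0.26572 + 0.64225·0.96405·0.55484) = 33.17590°
λ₂ = λ₁ + atan2(sin θ sin δ cos φ₁, cos δ − sin φ₁ sin φ₂) = 79.44029°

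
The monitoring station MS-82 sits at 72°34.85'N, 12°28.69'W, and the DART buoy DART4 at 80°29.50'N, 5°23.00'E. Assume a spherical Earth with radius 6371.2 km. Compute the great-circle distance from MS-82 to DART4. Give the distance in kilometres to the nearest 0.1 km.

983.9 km

MS-82: φ = +72.58083°, λ = -12.47817°
DART4: φ = +80.49167°, λ = +5.38333°
Δφ = 7.9108°,  Δλ = 17.8615°
a = sin²(Δφ/2) + cos φ₁ cos φ₂ sin²(Δλ/2) = 0.005950
c = 2·arcsin(√a) = 0.154426 rad = 8.8480°
d = R·c = 6371.2 × 0.154426 = 983.9 km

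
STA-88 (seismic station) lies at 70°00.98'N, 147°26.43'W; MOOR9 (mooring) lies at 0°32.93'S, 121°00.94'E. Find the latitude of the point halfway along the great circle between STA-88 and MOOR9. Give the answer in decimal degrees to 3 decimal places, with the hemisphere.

41.593°N

STA-88: φ = +70.01633°, λ = -147.44050°
MOOR9: φ = -0.54883°, λ = +121.01567°
Bx = cos φ₂ cos Δλ = -0.026940,  By = cos φ₂ sin Δλ = -0.999591
φₘ = atan2(sin φ₁ + sin φ₂, √((cos φ₁ + Bx)² + By²)) = 41.59265°
λₘ = λ₁ + atan2(By, cos φ₁ + Bx) = 140.04083°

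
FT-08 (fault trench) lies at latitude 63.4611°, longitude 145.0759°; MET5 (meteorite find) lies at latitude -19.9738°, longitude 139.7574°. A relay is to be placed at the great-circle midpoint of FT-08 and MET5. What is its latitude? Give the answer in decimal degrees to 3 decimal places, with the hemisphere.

Bx = cos φ₂ cos Δλ = 0.935803,  By = cos φ₂ sin Δλ = -0.087117
φₘ = atan2(sin φ₁ + sin φ₂, √((cos φ₁ + Bx)² + By²)) = 21.76221°
λₘ = λ₁ + atan2(By, cos φ₁ + Bx) = 141.47052°

21.762°N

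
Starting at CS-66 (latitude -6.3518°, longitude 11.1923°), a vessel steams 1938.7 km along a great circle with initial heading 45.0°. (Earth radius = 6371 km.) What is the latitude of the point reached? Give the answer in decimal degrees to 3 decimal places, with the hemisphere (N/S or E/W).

δ = d/R = 1938.7/6371 = 0.304301 rad
φ₂ = arcsin(sin φ₁ cos δ + cos φ₁ sin δ cos θ)
   = arcsin(-0.11063·0.95406 + 0.99386·0.29963·0.70711) = 6.02815°
λ₂ = λ₁ + atan2(sin θ sin δ cos φ₁, cos δ − sin φ₁ sin φ₂) = 23.49320°

6.028°N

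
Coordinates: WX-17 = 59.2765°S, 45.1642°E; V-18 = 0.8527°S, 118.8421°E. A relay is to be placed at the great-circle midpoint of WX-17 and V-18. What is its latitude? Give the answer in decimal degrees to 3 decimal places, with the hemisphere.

35.104°S

Bx = cos φ₂ cos Δλ = 0.281006,  By = cos φ₂ sin Δλ = 0.959591
φₘ = atan2(sin φ₁ + sin φ₂, √((cos φ₁ + Bx)² + By²)) = -35.10363°
λₘ = λ₁ + atan2(By, cos φ₁ + Bx) = 95.63308°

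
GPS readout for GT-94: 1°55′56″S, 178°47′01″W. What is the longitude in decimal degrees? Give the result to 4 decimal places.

178° + 47′/60 + 1″/3600 = 178 + 0.78333 + 0.00028 = 178.7836°

178.7836°W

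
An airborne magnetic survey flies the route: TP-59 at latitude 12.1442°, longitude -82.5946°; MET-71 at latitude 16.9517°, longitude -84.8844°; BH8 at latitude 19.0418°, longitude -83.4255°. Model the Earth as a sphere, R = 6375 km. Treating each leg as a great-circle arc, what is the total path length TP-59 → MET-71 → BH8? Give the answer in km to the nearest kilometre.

868 km

TP-59→MET-71: c = 0.092389 rad, d = 588.98 km
MET-71→BH8: c = 0.043785 rad, d = 279.13 km
Total = 588.98 + 279.13 = 868.10 km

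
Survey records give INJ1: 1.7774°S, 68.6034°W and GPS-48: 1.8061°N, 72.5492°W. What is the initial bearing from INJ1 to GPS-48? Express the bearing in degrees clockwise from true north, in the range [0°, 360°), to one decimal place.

Δλ = -3.9458°
y = sin Δλ · cos φ₂ = -0.068779
x = cos φ₁ sin φ₂ − sin φ₁ cos φ₂ cos Δλ = 0.062430
θ = atan2(y, x) = -47.7703° → 312.2297° (mod 360°)

312.2°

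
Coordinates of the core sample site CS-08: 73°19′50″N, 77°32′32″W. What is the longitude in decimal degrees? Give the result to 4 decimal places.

77.5422°W

77° + 32′/60 + 32″/3600 = 77 + 0.53333 + 0.00889 = 77.5422°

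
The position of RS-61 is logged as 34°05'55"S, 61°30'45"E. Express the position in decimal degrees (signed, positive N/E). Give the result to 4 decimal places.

-34.0986°, +61.5125°

lat: 34.0986° S → -34.0986°
lon: 61.5125° E → +61.5125°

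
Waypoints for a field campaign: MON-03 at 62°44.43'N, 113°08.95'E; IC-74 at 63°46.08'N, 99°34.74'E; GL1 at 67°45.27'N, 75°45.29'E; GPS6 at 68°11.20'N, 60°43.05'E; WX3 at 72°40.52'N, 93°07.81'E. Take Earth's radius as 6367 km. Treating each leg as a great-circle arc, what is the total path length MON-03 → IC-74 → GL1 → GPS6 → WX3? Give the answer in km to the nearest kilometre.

MON-03: φ = +62.74050°, λ = +113.14917°
IC-74: φ = +63.76800°, λ = +99.57900°
GL1: φ = +67.75450°, λ = +75.75483°
GPS6: φ = +68.18667°, λ = +60.71750°
WX3: φ = +72.67533°, λ = +93.13017°
MON-03→IC-74: c = 0.107872 rad, d = 686.82 km
IC-74→GL1: c = 0.182892 rad, d = 1164.47 km
GL1→GPS6: c = 0.098483 rad, d = 627.04 km
GPS6→WX3: c = 0.201866 rad, d = 1285.28 km
Total = 686.82 + 1164.47 + 627.04 + 1285.28 = 3763.61 km

3764 km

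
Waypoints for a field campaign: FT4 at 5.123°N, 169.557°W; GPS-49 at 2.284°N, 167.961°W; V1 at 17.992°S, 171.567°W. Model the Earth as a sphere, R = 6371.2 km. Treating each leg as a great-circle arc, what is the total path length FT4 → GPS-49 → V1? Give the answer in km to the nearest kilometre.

2651 km

FT4→GPS-49: c = 0.056813 rad, d = 361.97 km
GPS-49→V1: c = 0.359273 rad, d = 2289.00 km
Total = 361.97 + 2289.00 = 2650.97 km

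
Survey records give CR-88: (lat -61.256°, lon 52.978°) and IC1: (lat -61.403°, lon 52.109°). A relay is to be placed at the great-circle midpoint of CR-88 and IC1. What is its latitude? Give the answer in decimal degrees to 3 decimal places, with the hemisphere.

Bx = cos φ₂ cos Δλ = 0.478591,  By = cos φ₂ sin Δλ = -0.007259
φₘ = atan2(sin φ₁ + sin φ₂, √((cos φ₁ + Bx)² + By²)) = -61.33019°
λₘ = λ₁ + atan2(By, cos φ₁ + Bx) = 52.54452°

61.330°S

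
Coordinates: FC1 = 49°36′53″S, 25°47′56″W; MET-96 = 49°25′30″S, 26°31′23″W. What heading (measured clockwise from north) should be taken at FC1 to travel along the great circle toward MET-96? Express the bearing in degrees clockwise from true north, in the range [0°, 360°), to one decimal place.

291.7°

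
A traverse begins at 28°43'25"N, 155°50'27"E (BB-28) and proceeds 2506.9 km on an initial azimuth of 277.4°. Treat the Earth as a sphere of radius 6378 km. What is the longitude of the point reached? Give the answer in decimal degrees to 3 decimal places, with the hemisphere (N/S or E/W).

130.060°E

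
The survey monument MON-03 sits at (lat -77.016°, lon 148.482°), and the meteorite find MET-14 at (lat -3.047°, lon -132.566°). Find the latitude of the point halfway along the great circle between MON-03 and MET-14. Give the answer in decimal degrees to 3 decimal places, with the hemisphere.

43.983°S

Bx = cos φ₂ cos Δλ = 0.191360,  By = cos φ₂ sin Δλ = 0.980079
φₘ = atan2(sin φ₁ + sin φ₂, √((cos φ₁ + Bx)² + By²)) = -43.98308°
λₘ = λ₁ + atan2(By, cos φ₁ + Bx) = -144.51900°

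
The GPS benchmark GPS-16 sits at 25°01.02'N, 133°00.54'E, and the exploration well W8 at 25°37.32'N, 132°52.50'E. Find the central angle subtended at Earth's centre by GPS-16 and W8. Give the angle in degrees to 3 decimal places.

0.617°

GPS-16: φ = +25.01700°, λ = +133.00900°
W8: φ = +25.62200°, λ = +132.87500°
Δφ = 0.6050°,  Δλ = -0.1340°
a = sin²(Δφ/2) + cos φ₁ cos φ₂ sin²(Δλ/2) = 0.000029
c = 2·arcsin(√a) = 0.010769 rad = 0.6170°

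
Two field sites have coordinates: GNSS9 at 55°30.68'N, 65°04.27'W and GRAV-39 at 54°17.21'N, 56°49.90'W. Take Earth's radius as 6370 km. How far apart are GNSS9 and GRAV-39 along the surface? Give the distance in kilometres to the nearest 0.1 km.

GNSS9: φ = +55.51133°, λ = -65.07117°
GRAV-39: φ = +54.28683°, λ = -56.83167°
Δφ = -1.2245°,  Δλ = 8.2395°
a = sin²(Δφ/2) + cos φ₁ cos φ₂ sin²(Δλ/2) = 0.001820
c = 2·arcsin(√a) = 0.085351 rad = 4.8903°
d = R·c = 6370 × 0.085351 = 543.7 km

543.7 km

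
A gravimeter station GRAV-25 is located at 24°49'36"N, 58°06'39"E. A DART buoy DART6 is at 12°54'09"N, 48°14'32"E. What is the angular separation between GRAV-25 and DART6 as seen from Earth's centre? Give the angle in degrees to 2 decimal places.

GRAV-25: φ = +24.82667°, λ = +58.11083°
DART6: φ = +12.90250°, λ = +48.24222°
Δφ = -11.9242°,  Δλ = -9.8686°
a = sin²(Δφ/2) + cos φ₁ cos φ₂ sin²(Δλ/2) = 0.017334
c = 2·arcsin(√a) = 0.264085 rad = 15.1309°

15.13°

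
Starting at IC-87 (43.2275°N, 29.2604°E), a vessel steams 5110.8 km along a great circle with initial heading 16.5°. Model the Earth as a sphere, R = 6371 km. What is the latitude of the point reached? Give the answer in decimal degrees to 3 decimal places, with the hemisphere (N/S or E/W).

δ = d/R = 5110.8/6371 = 0.802197 rad
φ₂ = arcsin(sin φ₁ cos δ + cos φ₁ sin δ cos θ)
   = arcsin(0.68490·0.69513 + 0.72864·0.71889·0.95882) = 78.05023°
λ₂ = λ₁ + atan2(sin θ sin δ cos φ₁, cos δ − sin φ₁ sin φ₂) = 109.69361°

78.050°N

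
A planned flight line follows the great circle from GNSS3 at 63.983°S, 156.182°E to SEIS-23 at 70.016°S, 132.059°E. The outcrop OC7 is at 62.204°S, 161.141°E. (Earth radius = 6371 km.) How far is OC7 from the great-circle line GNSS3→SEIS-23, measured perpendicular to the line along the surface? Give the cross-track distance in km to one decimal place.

39.8 km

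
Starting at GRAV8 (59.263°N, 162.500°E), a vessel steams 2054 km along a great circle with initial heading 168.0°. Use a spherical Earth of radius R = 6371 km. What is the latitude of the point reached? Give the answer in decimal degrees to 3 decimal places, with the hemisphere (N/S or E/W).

41.059°N

δ = d/R = 2054/6371 = 0.322398 rad
φ₂ = arcsin(sin φ₁ cos δ + cos φ₁ sin δ cos θ)
   = arcsin(0.85952·0.94848 + 0.51110·0.31684·-0.97815) = 41.05928°
λ₂ = λ₁ + atan2(sin θ sin δ cos φ₁, cos δ − sin φ₁ sin φ₂) = 167.51199°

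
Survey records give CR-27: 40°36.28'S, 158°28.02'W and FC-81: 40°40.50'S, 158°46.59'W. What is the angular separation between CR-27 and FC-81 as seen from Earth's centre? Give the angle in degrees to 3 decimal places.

0.245°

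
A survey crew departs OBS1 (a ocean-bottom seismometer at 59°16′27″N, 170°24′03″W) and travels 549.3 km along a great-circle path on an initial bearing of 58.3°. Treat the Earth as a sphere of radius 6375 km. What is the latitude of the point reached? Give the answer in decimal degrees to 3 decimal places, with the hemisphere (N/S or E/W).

OBS1: φ = +59.27417°, λ = -170.40083°
δ = d/R = 549.3/6375 = 0.086165 rad
φ₂ = arcsin(sin φ₁ cos δ + cos φ₁ sin δ cos θ)
   = arcsin(0.85962·0.99629 + 0.51093·0.08606·0.52547) = 61.58665°
λ₂ = λ₁ + atan2(sin θ sin δ cos φ₁, cos δ − sin φ₁ sin φ₂) = -161.54916°

61.587°N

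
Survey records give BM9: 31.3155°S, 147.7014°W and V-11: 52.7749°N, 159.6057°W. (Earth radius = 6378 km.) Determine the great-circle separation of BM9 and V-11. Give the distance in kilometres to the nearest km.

Δφ = 84.0904°,  Δλ = -11.9043°
a = sin²(Δφ/2) + cos φ₁ cos φ₂ sin²(Δλ/2) = 0.454078
c = 2·arcsin(√a) = 1.478822 rad = 84.7303°
d = R·c = 6378 × 1.478822 = 9431.9 km

9432 km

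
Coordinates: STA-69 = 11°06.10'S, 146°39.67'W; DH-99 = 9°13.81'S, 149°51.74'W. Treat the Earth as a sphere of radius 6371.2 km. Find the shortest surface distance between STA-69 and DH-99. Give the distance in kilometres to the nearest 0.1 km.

407.5 km

STA-69: φ = -11.10167°, λ = -146.66117°
DH-99: φ = -9.23017°, λ = -149.86233°
Δφ = 1.8715°,  Δλ = -3.2012°
a = sin²(Δφ/2) + cos φ₁ cos φ₂ sin²(Δλ/2) = 0.001022
c = 2·arcsin(√a) = 0.063960 rad = 3.6647°
d = R·c = 6371.2 × 0.063960 = 407.5 km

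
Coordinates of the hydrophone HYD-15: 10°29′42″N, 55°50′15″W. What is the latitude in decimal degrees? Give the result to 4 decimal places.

10° + 29′/60 + 42″/3600 = 10 + 0.48333 + 0.01167 = 10.4950°

10.4950°N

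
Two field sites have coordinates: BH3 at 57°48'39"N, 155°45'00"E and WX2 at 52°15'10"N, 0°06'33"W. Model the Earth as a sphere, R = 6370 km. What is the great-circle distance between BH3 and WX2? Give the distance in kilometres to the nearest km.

BH3: φ = +57.81083°, λ = +155.75000°
WX2: φ = +52.25278°, λ = -0.10917°
Δφ = -5.5581°,  Δλ = -155.8592°
a = sin²(Δφ/2) + cos φ₁ cos φ₂ sin²(Δλ/2) = 0.314208
c = 2·arcsin(√a) = 1.190081 rad = 68.1866°
d = R·c = 6370 × 1.190081 = 7580.8 km

7581 km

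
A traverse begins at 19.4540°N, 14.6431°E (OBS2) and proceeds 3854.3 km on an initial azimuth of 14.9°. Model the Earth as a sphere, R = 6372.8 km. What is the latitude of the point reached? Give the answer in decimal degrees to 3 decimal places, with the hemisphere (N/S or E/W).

δ = d/R = 3854.3/6372.8 = 0.604805 rad
φ₂ = arcsin(sin φ₁ cos δ + cos φ₁ sin δ cos θ)
   = arcsin(0.33305·0.82261 + 0.94291·0.56860·0.96638) = 52.38067°
λ₂ = λ₁ + atan2(sin θ sin δ cos φ₁, cos δ − sin φ₁ sin φ₂) = 28.50132°

52.381°N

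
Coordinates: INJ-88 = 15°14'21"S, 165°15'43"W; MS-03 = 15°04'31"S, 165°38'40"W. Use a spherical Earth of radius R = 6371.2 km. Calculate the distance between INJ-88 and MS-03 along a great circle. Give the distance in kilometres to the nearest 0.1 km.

INJ-88: φ = -15.23917°, λ = -165.26194°
MS-03: φ = -15.07528°, λ = -165.64444°
Δφ = 0.1639°,  Δλ = -0.3825°
a = sin²(Δφ/2) + cos φ₁ cos φ₂ sin²(Δλ/2) = 0.000012
c = 2·arcsin(√a) = 0.007050 rad = 0.4039°
d = R·c = 6371.2 × 0.007050 = 44.9 km

44.9 km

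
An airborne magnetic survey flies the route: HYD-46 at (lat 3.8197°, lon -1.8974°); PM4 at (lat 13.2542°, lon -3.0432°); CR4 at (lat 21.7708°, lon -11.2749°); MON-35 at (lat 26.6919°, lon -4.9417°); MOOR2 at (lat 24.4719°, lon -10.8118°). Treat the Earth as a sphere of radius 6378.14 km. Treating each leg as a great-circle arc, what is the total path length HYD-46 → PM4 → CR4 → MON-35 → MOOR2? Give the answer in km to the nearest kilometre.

3830 km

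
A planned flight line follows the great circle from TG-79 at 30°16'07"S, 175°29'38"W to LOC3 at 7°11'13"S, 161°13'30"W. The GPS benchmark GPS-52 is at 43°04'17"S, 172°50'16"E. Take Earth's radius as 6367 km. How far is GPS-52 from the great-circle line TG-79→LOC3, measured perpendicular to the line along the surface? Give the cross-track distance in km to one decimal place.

5.8 km

TG-79: φ = -30.26861°, λ = -175.49389°
LOC3: φ = -7.18694°, λ = -161.22500°
GPS-52: φ = -43.07139°, λ = +172.83778°
δ₁₃ = central angle TG-79→GPS-52 = 0.276193 rad  (haversine)
θ₁₃ = bearing TG-79→GPS-52 = 212.805°,  θ₁₂ = bearing TG-79→LOC3 = 32.996°
dₓₜ = R·arcsin(sin δ₁₃ · sin(θ₁₃ − θ₁₂)) = 6367·arcsin(0.27269·sin(179.809°)) = 5.776 km
|dₓₜ| = 5.776 km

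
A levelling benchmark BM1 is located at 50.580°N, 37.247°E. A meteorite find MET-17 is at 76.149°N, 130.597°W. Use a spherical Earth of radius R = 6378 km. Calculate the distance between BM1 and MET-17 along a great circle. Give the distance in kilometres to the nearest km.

5903 km

Δφ = 25.5690°,  Δλ = -167.8440°
a = sin²(Δφ/2) + cos φ₁ cos φ₂ sin²(Δλ/2) = 0.199280
c = 2·arcsin(√a) = 0.925495 rad = 53.0269°
d = R·c = 6378 × 0.925495 = 5902.8 km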